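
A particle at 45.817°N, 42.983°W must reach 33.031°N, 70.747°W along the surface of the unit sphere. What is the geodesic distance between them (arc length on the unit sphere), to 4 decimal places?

0.4325

With latitudes φ₁ = 45.817°, φ₂ = 33.031° and longitude difference Δλ = -27.764°:
Haversine: a = sin²(Δφ/2) + cos φ₁ cos φ₂ sin²(Δλ/2) = 0.0124 + (0.6970)(0.8384)(0.0576) = 0.04603.
Central angle c = 2·arcsin(√a) = 0.43247 rad.
On the unit sphere the arc length equals the central angle: 0.4325.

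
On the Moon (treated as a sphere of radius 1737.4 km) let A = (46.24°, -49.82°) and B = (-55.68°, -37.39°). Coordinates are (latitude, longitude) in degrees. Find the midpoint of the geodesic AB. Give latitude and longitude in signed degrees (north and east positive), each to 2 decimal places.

-4.75°, -44.24°

Central angle δ = 1.7882 rad. Interpolating on the sphere with fraction f = 0.5:
P = [sin((1−f)δ)·A + sin(fδ)·B] / sin δ = 0.7984·A + 0.7984·B in Cartesian coordinates,
giving P = (0.7140, -0.6953, -0.0828), i.e. latitude -4.75°, longitude -44.24°.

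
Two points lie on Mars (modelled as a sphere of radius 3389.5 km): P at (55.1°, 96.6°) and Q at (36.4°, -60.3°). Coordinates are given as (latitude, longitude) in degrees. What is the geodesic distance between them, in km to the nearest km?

In radians: φ₁ = 0.9617, φ₂ = 0.6353, Δλ = -156.900° = -2.7384 rad.
Haversine: a = sin²(Δφ/2) + cos φ₁ cos φ₂ sin²(Δλ/2) = 0.0264 + (0.5721)(0.8049)(0.9599) = 0.46845.
Central angle c = 2·arcsin(√a) = 1.50765 rad.
Distance = R·c = 3389.5 × 1.5077 ≈ 5110 km.

5110 km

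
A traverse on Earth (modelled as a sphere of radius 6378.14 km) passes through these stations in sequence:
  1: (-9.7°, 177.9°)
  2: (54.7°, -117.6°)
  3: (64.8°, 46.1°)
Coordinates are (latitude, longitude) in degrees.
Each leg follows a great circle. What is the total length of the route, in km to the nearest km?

Leg 1→2: central angle 1.4629 rad, distance 9330.5 km.
Leg 2→3: central angle 1.0445 rad, distance 6662.1 km.
Total: 9330.5 + 6662.1 ≈ 15993 km.

15993 km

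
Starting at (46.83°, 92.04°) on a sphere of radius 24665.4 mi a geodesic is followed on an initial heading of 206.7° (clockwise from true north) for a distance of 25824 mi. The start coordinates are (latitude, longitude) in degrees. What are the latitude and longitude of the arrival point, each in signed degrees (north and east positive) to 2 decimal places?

Angular distance δ = d/R = 25824/24665.4 = 1.04697 rad; initial bearing θ = 3.6076 rad.
sin φ₂ = sin φ₁ cos δ + cos φ₁ sin δ cos θ = (0.7293)(0.5002) + (0.6842)(0.8659)(-0.8934) = -0.1645, so φ₂ = -9.47°.
Δλ = atan2(sin θ sin δ cos φ₁, cos δ − sin φ₁ sin φ₂) = atan2(-0.2662, 0.6201) = -23.231°.
λ₂ = 92.040° − 23.231° = 68.81°.

-9.47°, 68.81°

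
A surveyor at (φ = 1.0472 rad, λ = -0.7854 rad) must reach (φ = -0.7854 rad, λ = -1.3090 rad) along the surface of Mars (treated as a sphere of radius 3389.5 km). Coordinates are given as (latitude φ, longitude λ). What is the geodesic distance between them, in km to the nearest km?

6379 km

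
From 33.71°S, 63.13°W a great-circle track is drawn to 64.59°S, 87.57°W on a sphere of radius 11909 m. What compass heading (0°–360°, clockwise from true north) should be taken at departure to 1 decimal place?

198.4°

Δλ = -24.440° = -0.4266 rad.
y = sin Δλ · cos φ₂ = (-0.4137)(0.4291) = -0.1775
x = cos φ₁ sin φ₂ − sin φ₁ cos φ₂ cos Δλ = (0.8319)(-0.9033) − (-0.5550)(0.4291)(0.9104) = -0.5346
θ = atan2(y, x) = -161.63°; adding 360° gives 198.4°.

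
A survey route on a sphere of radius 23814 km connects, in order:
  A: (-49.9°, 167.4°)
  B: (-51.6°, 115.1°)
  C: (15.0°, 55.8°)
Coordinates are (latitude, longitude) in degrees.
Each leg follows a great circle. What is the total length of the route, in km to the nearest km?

Leg A→B: central angle 0.5658 rad, distance 13475.1 km.
Leg B→C: central angle 1.4671 rad, distance 34938.2 km.
Total: 13475.1 + 34938.2 ≈ 48413 km.

48413 km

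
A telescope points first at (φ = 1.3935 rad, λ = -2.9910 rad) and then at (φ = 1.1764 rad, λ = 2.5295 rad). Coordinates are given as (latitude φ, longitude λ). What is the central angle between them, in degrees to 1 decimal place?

In radians: φ₁ = 1.3935, φ₂ = 1.1764, Δλ = -43.699° = -0.7627 rad.
cos c = sin φ₁ sin φ₂ + cos φ₁ cos φ₂ cos Δλ = (0.9843)(0.9232) + (0.1764)(0.3843)(0.7230) = 0.95775,
so c = arccos(0.95775) = 0.29171 rad.
So the angular separation is 16.7°.

16.7°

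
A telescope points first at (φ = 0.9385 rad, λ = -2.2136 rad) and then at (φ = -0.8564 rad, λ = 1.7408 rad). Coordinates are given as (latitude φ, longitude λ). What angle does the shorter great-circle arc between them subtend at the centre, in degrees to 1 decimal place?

With latitudes φ₁ = 53.772°, φ₂ = -49.068° and longitude difference Δλ = -133.430°:
Haversine: a = sin²(Δφ/2) + cos φ₁ cos φ₂ sin²(Δλ/2) = 0.6111 + (0.5910)(0.6552)(0.8437) = 0.93781.
Central angle c = 2·arcsin(√a) = 2.63751 rad.
So the angular separation is 151.1°.

151.1°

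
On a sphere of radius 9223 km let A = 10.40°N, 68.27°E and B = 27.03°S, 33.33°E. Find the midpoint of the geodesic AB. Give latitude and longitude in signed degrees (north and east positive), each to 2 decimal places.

Central angle δ = 0.8813 rad. Interpolating on the sphere with fraction f = 0.5:
P = [sin((1−f)δ)·A + sin(fδ)·B] / sin δ = 0.5528·A + 0.5528·B in Cartesian coordinates,
giving P = (0.6127, 0.7756, -0.1514), i.e. latitude -8.71°, longitude 51.69°.

-8.71°, 51.69°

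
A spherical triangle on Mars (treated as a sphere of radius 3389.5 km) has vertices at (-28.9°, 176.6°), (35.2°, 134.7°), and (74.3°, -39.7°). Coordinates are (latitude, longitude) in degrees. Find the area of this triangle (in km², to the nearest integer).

11881188 km²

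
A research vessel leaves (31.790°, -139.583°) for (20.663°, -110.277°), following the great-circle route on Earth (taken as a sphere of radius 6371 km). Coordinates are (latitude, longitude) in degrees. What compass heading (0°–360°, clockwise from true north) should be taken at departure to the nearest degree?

106°

Δλ = 29.306° = 0.5115 rad.
y = sin Δλ · cos φ₂ = (0.4895)(0.9357) = 0.4580
x = cos φ₁ sin φ₂ − sin φ₁ cos φ₂ cos Δλ = (0.8500)(0.3529) − (0.5268)(0.9357)(0.8720) = -0.1299
θ = atan2(y, x) = 105.84°, so the bearing is 106°.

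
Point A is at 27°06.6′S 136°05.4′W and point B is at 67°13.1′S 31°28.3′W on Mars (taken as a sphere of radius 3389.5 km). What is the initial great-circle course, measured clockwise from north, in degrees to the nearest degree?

With φ₁ = -0.4732, φ₂ = -1.1732, Δλ = 1.8259 rad, the forward-azimuth formula gives
θ = atan2( sin Δλ cos φ₂ , cos φ₁ sin φ₂ − sin φ₁ cos φ₂ cos Δλ ) = atan2(0.3747, -0.8652) = 156.58°.
So the initial bearing is 157°.

157°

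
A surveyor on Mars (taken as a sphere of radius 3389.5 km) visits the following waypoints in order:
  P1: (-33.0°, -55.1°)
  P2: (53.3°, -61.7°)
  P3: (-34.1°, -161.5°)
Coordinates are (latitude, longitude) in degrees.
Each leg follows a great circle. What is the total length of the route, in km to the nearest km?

12349 km

Leg P1→P2: central angle 1.5095 rad, distance 5116.6 km.
Leg P2→P3: central angle 2.1338 rad, distance 7232.6 km.
Total: 5116.6 + 7232.6 ≈ 12349 km.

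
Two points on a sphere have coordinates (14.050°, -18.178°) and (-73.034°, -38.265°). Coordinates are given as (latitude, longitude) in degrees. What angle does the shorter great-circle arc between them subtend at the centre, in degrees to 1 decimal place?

88.1°

Let φ₁ = 0.2452 rad, φ₂ = -1.2747 rad, and Δλ = -0.3506 rad.
Haversine: a = sin²(Δφ/2) + cos φ₁ cos φ₂ sin²(Δλ/2) = 0.4746 + (0.9701)(0.2918)(0.0304) = 0.48317.
Central angle c = 2·arcsin(√a) = 1.53714 rad.
So the angular separation is 88.1°.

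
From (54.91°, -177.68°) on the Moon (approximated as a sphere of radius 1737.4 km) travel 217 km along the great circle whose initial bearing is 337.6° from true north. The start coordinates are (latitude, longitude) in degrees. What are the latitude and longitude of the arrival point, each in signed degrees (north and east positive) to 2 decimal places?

Angular distance δ = d/R = 217/1737.4 = 0.12490 rad; initial bearing θ = 5.8922 rad.
sin φ₂ = sin φ₁ cos δ + cos φ₁ sin δ cos θ = (0.8183)(0.9922) + (0.5749)(0.1246)(0.9245) = 0.8781, so φ₂ = 61.41°.
Δλ = atan2(sin θ sin δ cos φ₁, cos δ − sin φ₁ sin φ₂) = atan2(-0.0273, 0.2737) = -5.694°.
λ₂ = -177.680° − 5.694° = -183.37° → 176.63° after wrapping to (−180°, 180°].

61.41°, 176.63°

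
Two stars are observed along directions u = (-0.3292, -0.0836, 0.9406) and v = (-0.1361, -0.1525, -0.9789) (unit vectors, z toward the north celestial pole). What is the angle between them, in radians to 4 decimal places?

2.6123 rad

u·v = -0.8632; |u| = 1.0000, |v| = 1.0000.
cos θ = (u·v)/(|u||v|) = -0.8632, so θ = 2.6123 rad.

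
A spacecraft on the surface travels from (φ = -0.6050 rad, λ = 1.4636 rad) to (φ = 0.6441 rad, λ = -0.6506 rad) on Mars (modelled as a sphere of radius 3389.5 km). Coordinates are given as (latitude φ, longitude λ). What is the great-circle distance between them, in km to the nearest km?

7866 km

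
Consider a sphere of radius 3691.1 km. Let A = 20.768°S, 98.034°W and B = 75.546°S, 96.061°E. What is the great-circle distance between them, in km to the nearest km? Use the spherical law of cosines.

5365 km

Let φ₁ = -0.3625 rad, φ₂ = -1.3185 rad, and Δλ = -2.8956 rad.
cos c = sin φ₁ sin φ₂ + cos φ₁ cos φ₂ cos Δλ = (-0.3546)(-0.9683) + (0.9350)(0.2496)(-0.9699) = 0.11700,
so c = arccos(0.11700) = 1.45352 rad.
Distance = R·c = 3691.1 × 1.4535 ≈ 5365 km.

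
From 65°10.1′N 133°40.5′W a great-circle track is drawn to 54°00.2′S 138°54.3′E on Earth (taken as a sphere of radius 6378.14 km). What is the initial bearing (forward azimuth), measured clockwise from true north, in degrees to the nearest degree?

Δλ = -87.420° = -1.5258 rad.
y = sin Δλ · cos φ₂ = (-0.9990)(0.5877) = -0.5871
x = cos φ₁ sin φ₂ − sin φ₁ cos φ₂ cos Δλ = (0.4200)(-0.8091) − (0.9075)(0.5877)(0.0450) = -0.3638
θ = atan2(y, x) = -121.78°; adding 360° gives 238°.

238°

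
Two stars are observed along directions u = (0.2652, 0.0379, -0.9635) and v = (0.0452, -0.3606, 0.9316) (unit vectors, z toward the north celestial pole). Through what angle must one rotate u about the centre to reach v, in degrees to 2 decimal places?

u·v = -0.8993; |u| = 1.0000, |v| = 1.0000.
cos θ = (u·v)/(|u||v|) = -0.8993, so θ = 154.06°.

154.06°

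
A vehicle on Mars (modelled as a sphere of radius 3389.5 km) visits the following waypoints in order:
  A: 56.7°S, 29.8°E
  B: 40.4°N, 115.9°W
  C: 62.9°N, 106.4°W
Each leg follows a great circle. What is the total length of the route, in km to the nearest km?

10395 km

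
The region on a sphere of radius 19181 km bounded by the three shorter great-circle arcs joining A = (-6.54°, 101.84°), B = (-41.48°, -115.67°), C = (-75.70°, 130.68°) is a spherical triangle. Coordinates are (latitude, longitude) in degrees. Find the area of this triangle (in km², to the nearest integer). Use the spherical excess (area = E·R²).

178738956 km²

Side lengths (central angles): a = 0.9672, b = 1.2394, c = 2.1118 rad; semiperimeter s = 2.1592.
By l'Huilier's theorem, tan(E/4) = √[tan(s/2) tan((s−a)/2) tan((s−b)/2) tan((s−c)/2)], giving spherical excess E = 0.4858 rad.
Area = E·R² = 0.4858 × (19181)² ≈ 178738956 km².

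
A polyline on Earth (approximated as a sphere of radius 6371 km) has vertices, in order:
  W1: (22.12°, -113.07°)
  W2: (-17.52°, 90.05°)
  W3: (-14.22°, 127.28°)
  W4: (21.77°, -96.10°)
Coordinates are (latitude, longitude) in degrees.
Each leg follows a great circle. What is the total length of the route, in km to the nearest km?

Leg W1→W2: central angle 2.7540 rad, distance 17545.8 km.
Leg W2→W3: central angle 0.6267 rad, distance 3992.8 km.
Leg W3→W4: central angle 2.4119 rad, distance 15366.4 km.
Total: 17545.8 + 3992.8 + 15366.4 ≈ 36905 km.

36905 km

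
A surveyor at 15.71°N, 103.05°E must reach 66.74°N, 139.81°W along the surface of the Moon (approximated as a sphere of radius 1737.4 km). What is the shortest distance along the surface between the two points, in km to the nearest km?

With latitudes φ₁ = 15.710°, φ₂ = 66.740° and longitude difference Δλ = 117.140°:
cos c = sin φ₁ sin φ₂ + cos φ₁ cos φ₂ cos Δλ = (0.2708)(0.9187) + (0.9626)(0.3949)(-0.4562) = 0.07535,
so c = arccos(0.07535) = 1.49538 rad.
Distance = R·c = 1737.4 × 1.4954 ≈ 2598 km.

2598 km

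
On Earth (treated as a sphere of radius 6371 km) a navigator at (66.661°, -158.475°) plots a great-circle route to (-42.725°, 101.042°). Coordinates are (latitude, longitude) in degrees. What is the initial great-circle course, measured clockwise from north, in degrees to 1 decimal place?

258.6°

With φ₁ = 1.1635, φ₂ = -0.7457, Δλ = -1.7538 rad, the forward-azimuth formula gives
θ = atan2( sin Δλ cos φ₂ , cos φ₁ sin φ₂ − sin φ₁ cos φ₂ cos Δλ ) = atan2(-0.7224, -0.1461) = -101.43°.
Adding 360° brings this into [0°, 360°): 258.6°.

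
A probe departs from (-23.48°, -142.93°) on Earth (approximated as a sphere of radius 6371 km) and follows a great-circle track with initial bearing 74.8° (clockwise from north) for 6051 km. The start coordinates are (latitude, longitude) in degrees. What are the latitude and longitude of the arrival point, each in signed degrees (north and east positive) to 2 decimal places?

-2.08°, -91.18°

Angular distance δ = d/R = 6051/6371 = 0.94977 rad; initial bearing θ = 1.3055 rad.
sin φ₂ = sin φ₁ cos δ + cos φ₁ sin δ cos θ = (-0.3984)(0.5819) + (0.9172)(0.8133)(0.2622) = -0.0363, so φ₂ = -2.08°.
Δλ = atan2(sin θ sin δ cos φ₁, cos δ − sin φ₁ sin φ₂) = atan2(0.7198, 0.5674) = 51.753°.
λ₂ = -142.930° + 51.753° = -91.18°.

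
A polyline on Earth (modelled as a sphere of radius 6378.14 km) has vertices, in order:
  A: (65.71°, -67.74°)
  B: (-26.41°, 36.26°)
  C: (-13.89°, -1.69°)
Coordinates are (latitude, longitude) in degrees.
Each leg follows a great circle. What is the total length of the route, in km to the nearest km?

17503 km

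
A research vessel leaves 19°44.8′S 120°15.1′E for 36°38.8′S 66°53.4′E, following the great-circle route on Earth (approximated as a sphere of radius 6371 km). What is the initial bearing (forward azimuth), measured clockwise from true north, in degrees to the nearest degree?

238°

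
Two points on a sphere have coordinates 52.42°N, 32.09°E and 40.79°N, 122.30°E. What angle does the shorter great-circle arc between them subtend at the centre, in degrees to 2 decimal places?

Let φ₁ = 0.9149 rad, φ₂ = 0.7119 rad, and Δλ = 1.5745 rad.
Haversine: a = sin²(Δφ/2) + cos φ₁ cos φ₂ sin²(Δλ/2) = 0.0103 + (0.6099)(0.7571)(0.5018) = 0.24198.
Central angle c = 2·arcsin(√a) = 1.02857 rad.
So the angular separation is 58.93°.

58.93°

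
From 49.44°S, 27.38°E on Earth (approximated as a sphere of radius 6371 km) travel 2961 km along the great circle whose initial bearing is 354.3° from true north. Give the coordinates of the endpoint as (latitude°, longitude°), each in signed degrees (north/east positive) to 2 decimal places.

Angular distance δ = d/R = 2961/6371 = 0.46476 rad; initial bearing θ = 6.1837 rad.
sin φ₂ = sin φ₁ cos δ + cos φ₁ sin δ cos θ = (-0.7597)(0.8939) + (0.6502)(0.4482)(0.9951) = -0.3891, so φ₂ = -22.90°.
Δλ = atan2(sin θ sin δ cos φ₁, cos δ − sin φ₁ sin φ₂) = atan2(-0.0289, 0.5983) = -2.770°.
λ₂ = 27.380° − 2.770° = 24.61°.

-22.90°, 24.61°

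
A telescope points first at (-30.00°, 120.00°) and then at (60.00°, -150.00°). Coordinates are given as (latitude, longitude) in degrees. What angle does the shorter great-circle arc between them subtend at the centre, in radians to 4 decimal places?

Let φ₁ = -0.5236 rad, φ₂ = 1.0472 rad, and Δλ = 1.5708 rad.
cos c = sin φ₁ sin φ₂ + cos φ₁ cos φ₂ cos Δλ = (-0.5000)(0.8660) + (0.8660)(0.5000)(0.0000) = -0.43301,
so c = arccos(-0.43301) = 2.01863 rad.
So the angular separation is 2.0186 rad.

2.0186 rad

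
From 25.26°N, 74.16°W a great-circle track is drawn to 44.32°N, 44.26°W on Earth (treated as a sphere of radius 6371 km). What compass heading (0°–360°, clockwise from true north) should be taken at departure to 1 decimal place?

44.2°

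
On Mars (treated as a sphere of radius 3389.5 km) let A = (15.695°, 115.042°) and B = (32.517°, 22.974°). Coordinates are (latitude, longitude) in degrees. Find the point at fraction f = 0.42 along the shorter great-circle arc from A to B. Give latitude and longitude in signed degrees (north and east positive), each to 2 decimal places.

30.92°, 80.48°

The central angle between A and B is δ = 1.4544 rad.
With f = 0.42, the slerp weights are sin((1−f)δ)/sin δ = 0.7521 and sin(fδ)/sin δ = 0.5775.
Weighted sum of the unit vectors: (0.7521)·(-0.4075,0.8722,0.2705) + (0.5775)·(0.7763,0.3291,0.5375) = (0.1418, 0.8461, 0.5139).
Converting back: φ = atan2(z, √(x²+y²)) = 30.92°, λ = atan2(y, x) = 80.48°.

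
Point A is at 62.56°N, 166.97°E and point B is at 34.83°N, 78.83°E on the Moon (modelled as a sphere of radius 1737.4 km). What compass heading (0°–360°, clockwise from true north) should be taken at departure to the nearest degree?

Δλ = -88.140° = -1.5383 rad.
y = sin Δλ · cos φ₂ = (-0.9995)(0.8209) = -0.8204
x = cos φ₁ sin φ₂ − sin φ₁ cos φ₂ cos Δλ = (0.4608)(0.5711) − (0.8875)(0.8209)(0.0325) = 0.2395
θ = atan2(y, x) = -73.72°; adding 360° gives 286°.

286°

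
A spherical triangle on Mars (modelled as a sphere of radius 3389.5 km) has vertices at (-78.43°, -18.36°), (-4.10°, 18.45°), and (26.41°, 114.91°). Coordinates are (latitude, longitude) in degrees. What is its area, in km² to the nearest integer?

22561536 km²

Side lengths (central angles): a = 1.7035, b = 2.1638, c = 1.3385 rad; semiperimeter s = 2.6029.
By l'Huilier's theorem, tan(E/4) = √[tan(s/2) tan((s−a)/2) tan((s−b)/2) tan((s−c)/2)], giving spherical excess E = 1.9638 rad.
Area = E·R² = 1.9638 × (3389.5)² ≈ 22561536 km².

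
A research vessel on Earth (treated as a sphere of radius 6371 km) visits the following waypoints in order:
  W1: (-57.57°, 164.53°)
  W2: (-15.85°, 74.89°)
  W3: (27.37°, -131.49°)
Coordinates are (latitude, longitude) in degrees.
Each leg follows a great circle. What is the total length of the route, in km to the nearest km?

25516 km

Leg W1→W2: central angle 1.3348 rad, distance 8504.3 km.
Leg W2→W3: central angle 2.6701 rad, distance 17011.3 km.
Total: 8504.3 + 17011.3 ≈ 25516 km.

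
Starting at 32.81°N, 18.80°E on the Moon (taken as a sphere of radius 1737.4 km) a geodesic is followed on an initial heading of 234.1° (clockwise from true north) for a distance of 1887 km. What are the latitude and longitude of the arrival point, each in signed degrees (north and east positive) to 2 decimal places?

-10.58°, -28.01°

Angular distance δ = d/R = 1887/1737.4 = 1.08611 rad; initial bearing θ = 4.0858 rad.
sin φ₂ = sin φ₁ cos δ + cos φ₁ sin δ cos θ = (0.5419)(0.4659) + (0.8405)(0.8848)(-0.5864) = -0.1836, so φ₂ = -10.58°.
Δλ = atan2(sin θ sin δ cos φ₁, cos δ − sin φ₁ sin φ₂) = atan2(-0.6024, 0.5654) = -46.814°.
λ₂ = 18.800° − 46.814° = -28.01°.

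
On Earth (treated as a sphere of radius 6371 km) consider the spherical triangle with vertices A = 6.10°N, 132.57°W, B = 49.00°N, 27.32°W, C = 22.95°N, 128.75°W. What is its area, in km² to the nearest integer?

Side lengths (central angles): a = 1.3953, b = 0.3010, c = 1.6623 rad; semiperimeter s = 1.6793.
By l'Huilier's theorem, tan(E/4) = √[tan(s/2) tan((s−a)/2) tan((s−b)/2) tan((s−c)/2)], giving spherical excess E = 0.1337 rad.
Area = E·R² = 0.1337 × (6371)² ≈ 5426456 km².

5426456 km²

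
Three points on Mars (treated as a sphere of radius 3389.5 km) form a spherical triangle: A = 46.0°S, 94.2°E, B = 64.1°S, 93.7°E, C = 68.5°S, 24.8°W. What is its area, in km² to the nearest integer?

Side lengths (central angles): a = 0.7066, b = 0.9934, c = 0.3159 rad; semiperimeter s = 1.0080.
By l'Huilier's theorem, tan(E/4) = √[tan(s/2) tan((s−a)/2) tan((s−b)/2) tan((s−c)/2)], giving spherical excess E = 0.0593 rad.
Area = E·R² = 0.0593 × (3389.5)² ≈ 681588 km².

681588 km²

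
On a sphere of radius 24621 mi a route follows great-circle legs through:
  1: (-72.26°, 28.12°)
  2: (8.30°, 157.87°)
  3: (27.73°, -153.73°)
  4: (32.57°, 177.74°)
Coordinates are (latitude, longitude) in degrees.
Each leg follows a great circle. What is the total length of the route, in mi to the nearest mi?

79027 mi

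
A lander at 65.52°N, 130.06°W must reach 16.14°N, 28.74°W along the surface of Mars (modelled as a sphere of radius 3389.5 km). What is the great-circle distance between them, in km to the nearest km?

4728 km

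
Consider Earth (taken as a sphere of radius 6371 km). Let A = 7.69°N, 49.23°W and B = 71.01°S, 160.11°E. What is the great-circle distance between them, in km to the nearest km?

With latitudes φ₁ = 7.690°, φ₂ = -71.010° and longitude difference Δλ = -150.660°:
Haversine: a = sin²(Δφ/2) + cos φ₁ cos φ₂ sin²(Δλ/2) = 0.4020 + (0.9910)(0.3254)(0.9359) = 0.70382.
Central angle c = 2·arcsin(√a) = 1.99067 rad.
Distance = R·c = 6371 × 1.9907 ≈ 12683 km.

12683 km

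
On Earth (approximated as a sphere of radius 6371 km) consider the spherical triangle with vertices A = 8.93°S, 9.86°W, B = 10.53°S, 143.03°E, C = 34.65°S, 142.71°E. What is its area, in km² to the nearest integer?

31697129 km²

Side lengths (central angles): a = 0.4210, b = 2.2563, c = 2.5611 rad; semiperimeter s = 2.6192.
By l'Huilier's theorem, tan(E/4) = √[tan(s/2) tan((s−a)/2) tan((s−b)/2) tan((s−c)/2)], giving spherical excess E = 0.7809 rad.
Area = E·R² = 0.7809 × (6371)² ≈ 31697129 km².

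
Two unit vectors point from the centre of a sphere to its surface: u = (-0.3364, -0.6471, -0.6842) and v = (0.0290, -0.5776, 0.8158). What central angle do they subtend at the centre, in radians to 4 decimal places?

u·v = -0.1942; |u| = 1.0000, |v| = 1.0000.
cos θ = (u·v)/(|u||v|) = -0.1942, so θ = 1.7662 rad.

1.7662 rad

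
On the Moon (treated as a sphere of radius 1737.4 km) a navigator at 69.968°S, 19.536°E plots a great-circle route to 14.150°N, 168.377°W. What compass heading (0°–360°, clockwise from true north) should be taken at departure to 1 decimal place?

170.7°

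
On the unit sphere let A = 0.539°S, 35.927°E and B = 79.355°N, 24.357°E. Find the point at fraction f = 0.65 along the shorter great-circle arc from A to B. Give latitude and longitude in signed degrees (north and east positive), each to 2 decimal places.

The central angle between A and B is δ = 1.3982 rad.
With f = 0.65, the slerp weights are sin((1−f)δ)/sin δ = 0.4772 and sin(fδ)/sin δ = 0.8007.
Weighted sum of the unit vectors: (0.4772)·(0.8097,0.5867,-0.0094) + (0.8007)·(0.1683,0.0762,0.9828) = (0.5211, 0.3410, 0.7824).
Converting back: φ = atan2(z, √(x²+y²)) = 51.48°, λ = atan2(y, x) = 33.20°.

51.48°, 33.20°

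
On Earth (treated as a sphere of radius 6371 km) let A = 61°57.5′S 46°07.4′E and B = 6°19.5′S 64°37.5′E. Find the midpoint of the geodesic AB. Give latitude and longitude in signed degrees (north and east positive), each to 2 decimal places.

-34.45°, 58.71°

The central angle between A and B is δ = 1.0000 rad.
With f = 0.5, the slerp weights are sin((1−f)δ)/sin δ = 0.5697 and sin(fδ)/sin δ = 0.5697.
Weighted sum of the unit vectors: (0.5697)·(0.3258,0.3389,-0.8826) + (0.5697)·(0.4259,0.8980,-0.1102) = (0.4283, 0.7047, -0.5656).
Converting back: φ = atan2(z, √(x²+y²)) = -34.45°, λ = atan2(y, x) = 58.71°.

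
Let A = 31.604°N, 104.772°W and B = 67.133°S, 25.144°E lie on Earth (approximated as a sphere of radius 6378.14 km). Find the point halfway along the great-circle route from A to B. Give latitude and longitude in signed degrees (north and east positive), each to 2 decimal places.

-30.59°, -78.45°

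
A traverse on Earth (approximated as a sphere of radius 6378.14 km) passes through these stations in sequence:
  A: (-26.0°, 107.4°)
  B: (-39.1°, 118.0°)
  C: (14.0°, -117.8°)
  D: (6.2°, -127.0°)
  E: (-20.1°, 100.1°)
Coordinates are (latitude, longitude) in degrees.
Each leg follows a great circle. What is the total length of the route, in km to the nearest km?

31749 km

Leg A→B: central angle 0.2763 rad, distance 1762.2 km.
Leg B→C: central angle 2.1844 rad, distance 13932.4 km.
Leg C→D: central angle 0.2085 rad, distance 1329.9 km.
Leg D→E: central angle 2.3086 rad, distance 14724.3 km.
Total: 1762.2 + 13932.4 + 1329.9 + 14724.3 ≈ 31749 km.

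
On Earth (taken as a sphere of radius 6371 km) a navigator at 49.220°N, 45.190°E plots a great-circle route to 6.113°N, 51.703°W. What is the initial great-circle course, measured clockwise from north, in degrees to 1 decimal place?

Δλ = -96.893° = -1.6911 rad.
y = sin Δλ · cos φ₂ = (-0.9928)(0.9943) = -0.9871
x = cos φ₁ sin φ₂ − sin φ₁ cos φ₂ cos Δλ = (0.6532)(0.1065) − (0.7572)(0.9943)(-0.1200) = 0.1599
θ = atan2(y, x) = -80.80°; adding 360° gives 279.2°.

279.2°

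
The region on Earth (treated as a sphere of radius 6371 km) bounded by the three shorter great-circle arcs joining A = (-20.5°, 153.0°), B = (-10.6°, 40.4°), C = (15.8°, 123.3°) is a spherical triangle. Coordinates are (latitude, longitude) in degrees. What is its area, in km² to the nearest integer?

33541899 km²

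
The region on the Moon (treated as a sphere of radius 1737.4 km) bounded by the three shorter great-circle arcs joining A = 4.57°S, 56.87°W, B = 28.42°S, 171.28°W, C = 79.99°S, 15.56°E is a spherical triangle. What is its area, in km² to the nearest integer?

Side lengths (central angles): a = 1.2483, b = 1.4397, c = 1.9012 rad; semiperimeter s = 2.2946.
By l'Huilier's theorem, tan(E/4) = √[tan(s/2) tan((s−a)/2) tan((s−b)/2) tan((s−c)/2)], giving spherical excess E = 1.3138 rad.
Area = E·R² = 1.3138 × (1737.4)² ≈ 3965820 km².

3965820 km²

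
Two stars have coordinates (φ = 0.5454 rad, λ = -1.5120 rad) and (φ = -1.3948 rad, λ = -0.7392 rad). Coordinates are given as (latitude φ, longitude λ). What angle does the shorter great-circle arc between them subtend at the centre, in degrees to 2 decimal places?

Let φ₁ = 0.5454 rad, φ₂ = -1.3948 rad, and Δλ = 0.7728 rad.
Haversine: a = sin²(Δφ/2) + cos φ₁ cos φ₂ sin²(Δλ/2) = 0.6805 + (0.8549)(0.1751)(0.1420) = 0.70179.
Central angle c = 2·arcsin(√a) = 1.98622 rad.
So the angular separation is 113.80°.

113.80°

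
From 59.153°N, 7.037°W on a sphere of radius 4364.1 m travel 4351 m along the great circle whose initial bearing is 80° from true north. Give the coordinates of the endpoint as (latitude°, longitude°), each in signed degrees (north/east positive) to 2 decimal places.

32.74°, 72.47°

Angular distance δ = d/R = 4351/4364.1 = 0.99700 rad; initial bearing θ = 1.3963 rad.
sin φ₂ = sin φ₁ cos δ + cos φ₁ sin δ cos θ = (0.8585)(0.5428) + (0.5127)(0.8398)(0.1736) = 0.5408, so φ₂ = 32.74°.
Δλ = atan2(sin θ sin δ cos φ₁, cos δ − sin φ₁ sin φ₂) = atan2(0.4241, 0.0785) = 79.511°.
λ₂ = -7.037° + 79.511° = 72.47°.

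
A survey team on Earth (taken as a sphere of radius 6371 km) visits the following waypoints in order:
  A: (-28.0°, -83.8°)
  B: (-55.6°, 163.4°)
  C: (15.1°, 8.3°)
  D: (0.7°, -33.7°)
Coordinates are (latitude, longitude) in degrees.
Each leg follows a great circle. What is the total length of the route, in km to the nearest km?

28679 km

Leg A→B: central angle 1.3755 rad, distance 8763.3 km.
Leg B→C: central angle 2.3599 rad, distance 15034.7 km.
Leg C→D: central angle 0.7661 rad, distance 4880.9 km.
Total: 8763.3 + 15034.7 + 4880.9 ≈ 28679 km.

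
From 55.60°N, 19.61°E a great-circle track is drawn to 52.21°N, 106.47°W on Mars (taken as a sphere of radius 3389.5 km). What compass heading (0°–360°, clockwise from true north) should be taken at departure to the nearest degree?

326°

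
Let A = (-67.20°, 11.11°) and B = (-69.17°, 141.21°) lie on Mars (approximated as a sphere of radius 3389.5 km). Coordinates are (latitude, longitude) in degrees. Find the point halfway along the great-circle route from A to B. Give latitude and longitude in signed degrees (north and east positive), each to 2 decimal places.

Central angle δ = 0.6875 rad. Interpolating on the sphere with fraction f = 0.5:
P = [sin((1−f)δ)·A + sin(fδ)·B] / sin δ = 0.5311·A + 0.5311·B in Cartesian coordinates,
giving P = (0.0547, 0.1580, -0.9859), i.e. latitude -80.38°, longitude 70.89°.

-80.38°, 70.89°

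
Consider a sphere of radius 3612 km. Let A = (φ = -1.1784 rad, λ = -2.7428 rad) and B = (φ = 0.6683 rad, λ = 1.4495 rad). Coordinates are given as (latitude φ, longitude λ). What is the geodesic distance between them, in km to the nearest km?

8586 km

Let φ₁ = -1.1784 rad, φ₂ = 0.6683 rad, and Δλ = -2.0909 rad.
Haversine: a = sin²(Δφ/2) + cos φ₁ cos φ₂ sin²(Δλ/2) = 0.6362 + (0.3824)(0.7849)(0.7485) = 0.86086.
Central angle c = 2·arcsin(√a) = 2.37707 rad.
Distance = R·c = 3612 × 2.3771 ≈ 8586 km.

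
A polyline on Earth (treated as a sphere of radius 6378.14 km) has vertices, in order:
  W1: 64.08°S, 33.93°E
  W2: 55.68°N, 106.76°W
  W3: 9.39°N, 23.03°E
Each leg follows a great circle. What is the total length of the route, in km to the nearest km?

29140 km

Leg W1→W2: central angle 2.7749 rad, distance 17698.5 km.
Leg W2→W3: central angle 1.7939 rad, distance 11441.7 km.
Total: 17698.5 + 11441.7 ≈ 29140 km.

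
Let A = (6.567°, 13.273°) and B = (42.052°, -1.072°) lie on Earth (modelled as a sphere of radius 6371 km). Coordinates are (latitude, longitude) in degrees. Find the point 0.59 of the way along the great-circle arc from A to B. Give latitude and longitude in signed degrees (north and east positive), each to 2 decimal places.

Central angle δ = 0.6579 rad. Interpolating on the sphere with fraction f = 0.59:
P = [sin((1−f)δ)·A + sin(fδ)·B] / sin δ = 0.4358·A + 0.6190·B in Cartesian coordinates,
giving P = (0.8809, 0.0908, 0.4644), i.e. latitude 27.67°, longitude 5.89°.

27.67°, 5.89°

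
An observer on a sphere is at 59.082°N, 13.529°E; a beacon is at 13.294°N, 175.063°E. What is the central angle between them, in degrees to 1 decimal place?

In radians: φ₁ = 1.0312, φ₂ = 0.2320, Δλ = 161.534° = 2.8193 rad.
Haversine: a = sin²(Δφ/2) + cos φ₁ cos φ₂ sin²(Δλ/2) = 0.1513 + (0.5138)(0.9732)(0.9743) = 0.63851.
Central angle c = 2·arcsin(√a) = 1.85149 rad.
So the angular separation is 106.1°.

106.1°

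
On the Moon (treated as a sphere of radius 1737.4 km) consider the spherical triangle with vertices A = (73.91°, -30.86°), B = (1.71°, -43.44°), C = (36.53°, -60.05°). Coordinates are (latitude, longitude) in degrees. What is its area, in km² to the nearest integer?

534578 km²

Side lengths (central angles): a = 0.6642, b = 0.6977, c = 1.2671 rad; semiperimeter s = 1.3145.
By l'Huilier's theorem, tan(E/4) = √[tan(s/2) tan((s−a)/2) tan((s−b)/2) tan((s−c)/2)], giving spherical excess E = 0.1771 rad.
Area = E·R² = 0.1771 × (1737.4)² ≈ 534578 km².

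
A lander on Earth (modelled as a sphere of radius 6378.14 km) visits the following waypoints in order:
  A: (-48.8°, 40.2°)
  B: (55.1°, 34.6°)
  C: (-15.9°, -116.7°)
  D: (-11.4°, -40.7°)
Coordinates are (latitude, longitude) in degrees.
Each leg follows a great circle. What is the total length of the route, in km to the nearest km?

34802 km

Leg A→B: central angle 1.8153 rad, distance 11577.9 km.
Leg B→C: central angle 2.3565 rad, distance 15030.3 km.
Leg C→D: central angle 1.2847 rad, distance 8193.9 km.
Total: 11577.9 + 15030.3 + 8193.9 ≈ 34802 km.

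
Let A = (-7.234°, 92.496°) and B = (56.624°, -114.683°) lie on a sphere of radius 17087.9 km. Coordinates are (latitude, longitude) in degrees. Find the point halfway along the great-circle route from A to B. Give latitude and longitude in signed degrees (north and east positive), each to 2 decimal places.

Central angle δ = 2.2027 rad. Interpolating on the sphere with fraction f = 0.5:
P = [sin((1−f)δ)·A + sin(fδ)·B] / sin δ = 1.1052·A + 1.1052·B in Cartesian coordinates,
giving P = (-0.3016, 0.5429, 0.7838), i.e. latitude 51.61°, longitude 119.06°.

51.61°, 119.06°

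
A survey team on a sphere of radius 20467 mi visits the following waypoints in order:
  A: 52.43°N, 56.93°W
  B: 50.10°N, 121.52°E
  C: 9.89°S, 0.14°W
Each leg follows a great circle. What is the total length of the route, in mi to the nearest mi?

69683 mi

Leg A→B: central angle 1.3520 rad, distance 27670.6 mi.
Leg B→C: central angle 2.0527 rad, distance 42012.1 mi.
Total: 27670.6 + 42012.1 ≈ 69683 mi.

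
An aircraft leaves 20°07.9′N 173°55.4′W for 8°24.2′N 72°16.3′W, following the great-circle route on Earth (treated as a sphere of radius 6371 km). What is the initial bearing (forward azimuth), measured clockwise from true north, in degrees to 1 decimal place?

78.0°

Δλ = 101.652° = 1.7742 rad.
y = sin Δλ · cos φ₂ = (0.9794)(0.9893) = 0.9689
x = cos φ₁ sin φ₂ − sin φ₁ cos φ₂ cos Δλ = (0.9389)(0.1461) − (0.3442)(0.9893)(-0.2020) = 0.2060
θ = atan2(y, x) = 78.00°, so the bearing is 78.0°.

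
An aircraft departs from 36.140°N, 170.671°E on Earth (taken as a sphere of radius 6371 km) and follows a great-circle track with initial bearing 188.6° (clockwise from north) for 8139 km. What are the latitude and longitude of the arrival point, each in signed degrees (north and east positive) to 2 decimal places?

Angular distance δ = d/R = 8139/6371 = 1.27751 rad; initial bearing θ = 3.2917 rad.
sin φ₂ = sin φ₁ cos δ + cos φ₁ sin δ cos θ = (0.5898)(0.2891) + (0.8076)(0.9573)(-0.9888) = -0.5939, so φ₂ = -36.43°.
Δλ = atan2(sin θ sin δ cos φ₁, cos δ − sin φ₁ sin φ₂) = atan2(-0.1156, 0.6394) = -10.249°.
λ₂ = 170.671° − 10.249° = 160.42°.

-36.43°, 160.42°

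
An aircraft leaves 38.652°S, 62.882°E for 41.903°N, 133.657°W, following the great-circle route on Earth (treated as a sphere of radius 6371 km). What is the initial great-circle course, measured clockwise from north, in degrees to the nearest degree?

With φ₁ = -0.6746, φ₂ = 0.7313, Δλ = 2.8529 rad, the forward-azimuth formula gives
θ = atan2( sin Δλ cos φ₂ , cos φ₁ sin φ₂ − sin φ₁ cos φ₂ cos Δλ ) = atan2(0.2119, 0.0759) = 70.28°.
So the initial bearing is 70°.

70°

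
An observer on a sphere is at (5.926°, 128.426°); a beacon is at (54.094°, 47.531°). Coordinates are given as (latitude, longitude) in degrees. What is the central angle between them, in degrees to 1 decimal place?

79.9°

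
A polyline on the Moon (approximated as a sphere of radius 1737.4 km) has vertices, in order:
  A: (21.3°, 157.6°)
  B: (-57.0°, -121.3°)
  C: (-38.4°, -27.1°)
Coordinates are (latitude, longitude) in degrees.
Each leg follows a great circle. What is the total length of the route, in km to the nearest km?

Leg A→B: central angle 1.7989 rad, distance 3125.4 km.
Leg B→C: central angle 1.0591 rad, distance 1840.0 km.
Total: 3125.4 + 1840.0 ≈ 4965 km.

4965 km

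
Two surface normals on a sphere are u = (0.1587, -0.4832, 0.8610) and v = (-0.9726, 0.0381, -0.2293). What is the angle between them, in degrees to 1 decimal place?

u·v = -0.3702; |u| = 1.0000, |v| = 1.0000.
cos θ = (u·v)/(|u||v|) = -0.3702, so θ = 111.7°.

111.7°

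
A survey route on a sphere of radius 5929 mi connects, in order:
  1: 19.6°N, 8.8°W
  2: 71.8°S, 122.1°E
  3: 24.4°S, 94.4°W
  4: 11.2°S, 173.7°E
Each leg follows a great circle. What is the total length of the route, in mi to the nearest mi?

29846 mi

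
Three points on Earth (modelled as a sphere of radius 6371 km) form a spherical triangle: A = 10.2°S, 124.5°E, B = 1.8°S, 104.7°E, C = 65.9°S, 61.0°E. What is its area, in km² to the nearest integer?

Side lengths (central angles): a = 1.2411, b = 1.2229, c = 0.3733 rad; semiperimeter s = 1.4187.
By l'Huilier's theorem, tan(E/4) = √[tan(s/2) tan((s−a)/2) tan((s−b)/2) tan((s−c)/2)], giving spherical excess E = 0.2626 rad.
Area = E·R² = 0.2626 × (6371)² ≈ 10659047 km².

10659047 km²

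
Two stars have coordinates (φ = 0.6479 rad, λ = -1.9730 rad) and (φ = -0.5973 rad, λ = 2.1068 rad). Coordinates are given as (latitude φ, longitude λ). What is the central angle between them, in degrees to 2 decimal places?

136.82°

Let φ₁ = 0.6479 rad, φ₂ = -0.5973 rad, and Δλ = -2.2034 rad.
cos c = sin φ₁ sin φ₂ + cos φ₁ cos φ₂ cos Δλ = (0.6035)(-0.5624) + (0.7974)(0.8269)(-0.5912) = -0.72922,
so c = arccos(-0.72922) = 2.38798 rad.
So the angular separation is 136.82°.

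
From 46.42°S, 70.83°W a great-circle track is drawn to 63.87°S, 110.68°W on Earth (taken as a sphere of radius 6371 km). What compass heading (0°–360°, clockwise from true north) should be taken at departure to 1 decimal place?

With φ₁ = -0.8102, φ₂ = -1.1147, Δλ = -0.6955 rad, the forward-azimuth formula gives
θ = atan2( sin Δλ cos φ₂ , cos φ₁ sin φ₂ − sin φ₁ cos φ₂ cos Δλ ) = atan2(-0.2822, -0.3740) = -142.96°.
Adding 360° brings this into [0°, 360°): 217.0°.

217.0°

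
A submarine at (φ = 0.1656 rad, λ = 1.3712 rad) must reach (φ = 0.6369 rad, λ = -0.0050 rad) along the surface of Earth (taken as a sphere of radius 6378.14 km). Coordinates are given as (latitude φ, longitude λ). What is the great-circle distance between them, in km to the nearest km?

With latitudes φ₁ = 9.488°, φ₂ = 36.492° and longitude difference Δλ = -78.850°:
Haversine: a = sin²(Δφ/2) + cos φ₁ cos φ₂ sin²(Δλ/2) = 0.0545 + (0.9863)(0.8039)(0.4033) = 0.37432.
Central angle c = 2·arcsin(√a) = 1.31671 rad.
Distance = R·c = 6378.14 × 1.3167 ≈ 8398 km.

8398 km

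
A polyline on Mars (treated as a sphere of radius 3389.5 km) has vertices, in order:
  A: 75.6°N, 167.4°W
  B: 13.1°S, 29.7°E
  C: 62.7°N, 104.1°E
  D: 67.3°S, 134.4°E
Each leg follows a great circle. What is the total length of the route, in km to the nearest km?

Leg A→B: central angle 2.0387 rad, distance 6910.3 km.
Leg B→C: central angle 1.6522 rad, distance 5600.0 km.
Leg C→D: central angle 2.3009 rad, distance 7799.0 km.
Total: 6910.3 + 5600.0 + 7799.0 ≈ 20309 km.

20309 km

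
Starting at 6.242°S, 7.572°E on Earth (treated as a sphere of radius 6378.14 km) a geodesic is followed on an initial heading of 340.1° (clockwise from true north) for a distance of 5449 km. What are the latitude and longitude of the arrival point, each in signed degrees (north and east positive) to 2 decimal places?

Angular distance δ = d/R = 5449/6378.14 = 0.85432 rad; initial bearing θ = 5.9359 rad.
sin φ₂ = sin φ₁ cos δ + cos φ₁ sin δ cos θ = (-0.1087)(0.6567) + (0.9941)(0.7541)(0.9403) = 0.6335, so φ₂ = 39.31°.
Δλ = atan2(sin θ sin δ cos φ₁, cos δ − sin φ₁ sin φ₂) = atan2(-0.2552, 0.7256) = -19.375°.
λ₂ = 7.572° − 19.375° = -11.80°.

39.31°, -11.80°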